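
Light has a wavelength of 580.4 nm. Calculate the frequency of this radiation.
5.1653e+14 Hz

Using the wave equation: c = fλ

Solving for frequency:
f = c/λ = (3×10⁸ m/s) / (580.4×10⁻⁹ m)
f = 5.1653e+14 Hz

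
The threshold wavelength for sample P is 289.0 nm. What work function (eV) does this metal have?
4.29 eV

At the threshold wavelength, photon energy equals work function:
φ = hc/λ₀

Calculating:
φ = (6.626×10⁻³⁴ J·s)(3×10⁸ m/s) / (289.0×10⁻⁹ m)
φ = 4.29 eV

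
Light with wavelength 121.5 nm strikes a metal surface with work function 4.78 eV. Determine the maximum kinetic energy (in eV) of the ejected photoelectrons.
5.4245 eV

Using Einstein's photoelectric equation: KE_max = hf - φ = hc/λ - φ

First, calculate the photon energy:
E_photon = hc/λ = (6.626×10⁻³⁴ J·s)(3×10⁸ m/s) / (121.5×10⁻⁹ m)
E_photon = 10.2045 eV

Then, the maximum kinetic energy:
KE_max = E_photon - φ = 10.2045 eV - 4.78 eV = 5.4245 eV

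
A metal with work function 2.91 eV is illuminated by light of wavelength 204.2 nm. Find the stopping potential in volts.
3.1617 V

The stopping potential V_s satisfies: eV_s = KE_max

First, find KE_max using Einstein's equation:
E_photon = hc/λ = 6.0717 eV
KE_max = E_photon - φ = 6.0717 - 2.91 = 3.1617 eV

Since eV_s = KE_max:
V_s = KE_max/e = 3.1617 V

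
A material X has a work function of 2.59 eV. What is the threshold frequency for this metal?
6.2626e+14 Hz

The threshold frequency is when the photon energy equals the work function:
hf₀ = φ

Solving for f₀:
f₀ = φ/h = (2.59 eV × 1.602×10⁻¹⁹ J/eV) / (6.626×10⁻³⁴ J·s)
f₀ = 6.2626e+14 Hz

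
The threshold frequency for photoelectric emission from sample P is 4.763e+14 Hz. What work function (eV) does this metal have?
1.97 eV

At the threshold frequency, photon energy equals work function:
φ = hf₀

Calculating:
φ = (6.626×10⁻³⁴ J·s)(4.763e+14 Hz)
φ = 1.97 eV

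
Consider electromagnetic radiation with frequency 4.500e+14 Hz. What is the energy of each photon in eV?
1.8611 eV

Using E = hf:

E = hf = (6.626×10⁻³⁴ J·s)(4.500e+14 Hz)
E = 1.8611 eV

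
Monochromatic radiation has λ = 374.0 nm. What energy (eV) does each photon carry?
3.3151 eV

Using E = hf = hc/λ:

E = hc/λ = (6.626×10⁻³⁴ J·s)(3×10⁸ m/s) / (374.0×10⁻⁹ m)
E = 3.3151 eV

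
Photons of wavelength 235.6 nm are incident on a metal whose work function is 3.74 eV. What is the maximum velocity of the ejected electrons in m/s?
7.3182e+05 m/s

First, find the maximum kinetic energy:
E_photon = hc/λ = 5.2625 eV
KE_max = E_photon - φ = 5.2625 - 3.74 = 1.5225 eV

Convert to Joules: KE_max = 1.5225 × 1.602×10⁻¹⁹ J = 2.4393e-19 J

Then use KE = ½mv² to find velocity:
v = √(2·KE/m) = √(2 × 2.4393e-19 J / 9.109e-31 kg)
v = 7.3182e+05 m/s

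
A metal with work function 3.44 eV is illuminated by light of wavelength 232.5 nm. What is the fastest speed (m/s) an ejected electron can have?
8.1595e+05 m/s

First, find the maximum kinetic energy:
E_photon = hc/λ = 5.3327 eV
KE_max = E_photon - φ = 5.3327 - 3.44 = 1.8927 eV

Convert to Joules: KE_max = 1.8927 × 1.602×10⁻¹⁹ J = 3.0324e-19 J

Then use KE = ½mv² to find velocity:
v = √(2·KE/m) = √(2 × 3.0324e-19 J / 9.109e-31 kg)
v = 8.1595e+05 m/s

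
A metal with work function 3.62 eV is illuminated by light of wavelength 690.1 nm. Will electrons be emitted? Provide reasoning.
No

For photoemission, the photon energy must exceed the work function.

Photon energy: E = hc/λ = 1.7966 eV
Work function: φ = 3.62 eV

Since E_photon (1.7966 eV) < φ (3.62 eV), photoemission will NOT occur.
The threshold wavelength is λ₀ = hc/φ = 342.5 nm.
Since 690.1 nm > 342.5 nm, the photons lack sufficient energy.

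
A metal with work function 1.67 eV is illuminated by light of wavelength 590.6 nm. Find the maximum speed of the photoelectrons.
3.8860e+05 m/s

First, find the maximum kinetic energy:
E_photon = hc/λ = 2.0993 eV
KE_max = E_photon - φ = 2.0993 - 1.67 = 0.4293 eV

Convert to Joules: KE_max = 0.4293 × 1.602×10⁻¹⁹ J = 6.8780e-20 J

Then use KE = ½mv² to find velocity:
v = √(2·KE/m) = √(2 × 6.8780e-20 J / 9.109e-31 kg)
v = 3.8860e+05 m/s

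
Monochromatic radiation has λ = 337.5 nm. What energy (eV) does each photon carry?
3.6736 eV

Using E = hf = hc/λ:

E = hc/λ = (6.626×10⁻³⁴ J·s)(3×10⁸ m/s) / (337.5×10⁻⁹ m)
E = 3.6736 eV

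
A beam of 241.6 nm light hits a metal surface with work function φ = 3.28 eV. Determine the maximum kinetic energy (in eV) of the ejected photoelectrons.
1.8518 eV

Using Einstein's photoelectric equation: KE_max = hf - φ = hc/λ - φ

First, calculate the photon energy:
E_photon = hc/λ = (6.626×10⁻³⁴ J·s)(3×10⁸ m/s) / (241.6×10⁻⁹ m)
E_photon = 5.1318 eV

Then, the maximum kinetic energy:
KE_max = E_photon - φ = 5.1318 eV - 3.28 eV = 1.8518 eV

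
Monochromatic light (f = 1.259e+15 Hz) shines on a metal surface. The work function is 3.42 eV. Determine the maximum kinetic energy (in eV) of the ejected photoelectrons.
1.7868 eV

Using Einstein's photoelectric equation: KE_max = hf - φ

First, calculate the photon energy:
E_photon = hf = (6.626×10⁻³⁴ J·s)(1.259e+15 Hz)
E_photon = 5.2068 eV

Then, the maximum kinetic energy:
KE_max = E_photon - φ = 5.2068 eV - 3.42 eV = 1.7868 eV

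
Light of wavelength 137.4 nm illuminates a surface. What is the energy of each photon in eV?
9.0236 eV

Using E = hf = hc/λ:

E = hc/λ = (6.626×10⁻³⁴ J·s)(3×10⁸ m/s) / (137.4×10⁻⁹ m)
E = 9.0236 eV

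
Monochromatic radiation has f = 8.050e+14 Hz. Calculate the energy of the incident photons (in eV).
3.3292 eV

Using E = hf:

E = hf = (6.626×10⁻³⁴ J·s)(8.050e+14 Hz)
E = 3.3292 eV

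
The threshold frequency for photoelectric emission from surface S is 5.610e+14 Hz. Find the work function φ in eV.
2.32 eV

At the threshold frequency, photon energy equals work function:
φ = hf₀

Calculating:
φ = (6.626×10⁻³⁴ J·s)(5.610e+14 Hz)
φ = 2.32 eV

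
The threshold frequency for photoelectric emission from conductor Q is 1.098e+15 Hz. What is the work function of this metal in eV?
4.54 eV

At the threshold frequency, photon energy equals work function:
φ = hf₀

Calculating:
φ = (6.626×10⁻³⁴ J·s)(1.098e+15 Hz)
φ = 4.54 eV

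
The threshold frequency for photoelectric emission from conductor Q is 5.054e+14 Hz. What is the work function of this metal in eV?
2.09 eV

At the threshold frequency, photon energy equals work function:
φ = hf₀

Calculating:
φ = (6.626×10⁻³⁴ J·s)(5.054e+14 Hz)
φ = 2.09 eV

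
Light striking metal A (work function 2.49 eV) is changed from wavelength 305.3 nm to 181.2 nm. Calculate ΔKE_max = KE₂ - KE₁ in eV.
2.7813 eV

Using Einstein's equation: KE_max = hc/λ - φ

For λ₁ = 305.3 nm:
KE₁ = hc/λ₁ - φ = 4.0611 - 2.49 = 1.5711 eV

For λ₂ = 181.2 nm:
KE₂ = hc/λ₂ - φ = 6.8424 - 2.49 = 4.3524 eV

Change in KE:
ΔKE = KE₂ - KE₁ = 4.3524 - 1.5711 = 2.7813 eV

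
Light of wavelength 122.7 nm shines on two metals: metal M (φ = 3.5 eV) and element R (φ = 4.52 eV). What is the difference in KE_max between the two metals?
1.0200 eV

Using KE_max = hc/λ - φ for each metal:

Photon energy: E = hc/λ = 10.1047 eV

For metal M (φ₁ = 3.5 eV):
KE₁ = E - φ₁ = 10.1047 - 3.5 = 6.6047 eV

For element R (φ₂ = 4.52 eV):
KE₂ = E - φ₂ = 10.1047 - 4.52 = 5.5847 eV

Difference:
ΔKE = KE₁ - KE₂ = 6.6047 - 5.5847 = 1.0200 eV

Note: The difference equals the difference in work functions: 4.52 - 3.5 = 1.02 eV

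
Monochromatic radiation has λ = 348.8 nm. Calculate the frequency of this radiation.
8.5950e+14 Hz

Using the wave equation: c = fλ

Solving for frequency:
f = c/λ = (3×10⁸ m/s) / (348.8×10⁻⁹ m)
f = 8.5950e+14 Hz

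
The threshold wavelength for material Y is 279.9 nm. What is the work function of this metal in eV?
4.43 eV

At the threshold wavelength, photon energy equals work function:
φ = hc/λ₀

Calculating:
φ = (6.626×10⁻³⁴ J·s)(3×10⁸ m/s) / (279.9×10⁻⁹ m)
φ = 4.43 eV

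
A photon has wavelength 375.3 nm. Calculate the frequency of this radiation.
7.9881e+14 Hz

Using the wave equation: c = fλ

Solving for frequency:
f = c/λ = (3×10⁸ m/s) / (375.3×10⁻⁹ m)
f = 7.9881e+14 Hz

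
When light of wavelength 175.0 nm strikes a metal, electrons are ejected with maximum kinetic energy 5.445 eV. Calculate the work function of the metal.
1.64 eV

From Einstein's photoelectric equation: KE_max = hf - φ = hc/λ - φ

Rearranging for φ:
φ = hc/λ - KE_max

Calculate photon energy:
E_photon = hc/λ = 7.0848 eV

Therefore:
φ = 7.0848 - 5.445 = 1.64 eV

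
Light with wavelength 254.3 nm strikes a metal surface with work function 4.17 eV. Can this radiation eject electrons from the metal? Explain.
Yes

For photoemission, the photon energy must exceed the work function.

Photon energy: E = hc/λ = 4.8755 eV
Work function: φ = 4.17 eV

Since E_photon (4.8755 eV) > φ (4.17 eV), photoemission WILL occur.
The threshold wavelength is λ₀ = hc/φ = 297.3 nm.
Since 254.3 nm < 297.3 nm, the light has sufficient energy.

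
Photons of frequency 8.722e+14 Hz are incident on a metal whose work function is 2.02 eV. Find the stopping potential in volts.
1.5871 V

The stopping potential V_s satisfies: eV_s = KE_max

First, find KE_max using Einstein's equation:
E_photon = hf = (6.626×10⁻³⁴ J·s)(8.722e+14 Hz) = 3.6071 eV
KE_max = E_photon - φ = 3.6071 - 2.02 = 1.5871 eV

Since eV_s = KE_max:
V_s = KE_max/e = 1.5871 V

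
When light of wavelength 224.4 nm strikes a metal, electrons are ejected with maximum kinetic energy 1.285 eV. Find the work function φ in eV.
4.24 eV

From Einstein's photoelectric equation: KE_max = hf - φ = hc/λ - φ

Rearranging for φ:
φ = hc/λ - KE_max

Calculate photon energy:
E_photon = hc/λ = 5.5251 eV

Therefore:
φ = 5.5251 - 1.285 = 4.24 eV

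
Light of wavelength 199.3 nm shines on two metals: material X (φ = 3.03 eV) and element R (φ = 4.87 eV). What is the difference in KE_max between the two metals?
1.8400 eV

Using KE_max = hc/λ - φ for each metal:

Photon energy: E = hc/λ = 6.2210 eV

For material X (φ₁ = 3.03 eV):
KE₁ = E - φ₁ = 6.2210 - 3.03 = 3.1910 eV

For element R (φ₂ = 4.87 eV):
KE₂ = E - φ₂ = 6.2210 - 4.87 = 1.3510 eV

Difference:
ΔKE = KE₁ - KE₂ = 3.1910 - 1.3510 = 1.8400 eV

Note: The difference equals the difference in work functions: 4.87 - 3.03 = 1.84 eV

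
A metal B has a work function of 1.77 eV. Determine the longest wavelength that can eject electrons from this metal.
700.48 nm

The threshold wavelength is when the photon energy equals the work function:
hc/λ₀ = φ

Solving for λ₀:
λ₀ = hc/φ = (6.626×10⁻³⁴ J·s)(3×10⁸ m/s) / (1.77 eV × 1.602×10⁻¹⁹ J/eV)
λ₀ = 700.48 nm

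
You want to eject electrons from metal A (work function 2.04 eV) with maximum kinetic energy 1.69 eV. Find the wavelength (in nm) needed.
332.40 nm

From Einstein's equation: KE_max = hc/λ - φ

Rearranging for λ:
hc/λ = KE_max + φ
λ = hc/(KE_max + φ)

Required photon energy:
E_photon = KE_max + φ = 1.69 + 2.04 = 3.73 eV

Required wavelength:
λ = hc/E_photon = (6.626×10⁻³⁴)(3×10⁸) / (3.73 × 1.602×10⁻¹⁹)
λ = 332.40 nm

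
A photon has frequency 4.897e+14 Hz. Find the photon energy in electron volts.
2.0252 eV

Using E = hf:

E = hf = (6.626×10⁻³⁴ J·s)(4.897e+14 Hz)
E = 2.0252 eV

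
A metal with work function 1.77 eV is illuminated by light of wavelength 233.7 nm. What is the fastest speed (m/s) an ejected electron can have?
1.1152e+06 m/s

First, find the maximum kinetic energy:
E_photon = hc/λ = 5.3053 eV
KE_max = E_photon - φ = 5.3053 - 1.77 = 3.5353 eV

Convert to Joules: KE_max = 3.5353 × 1.602×10⁻¹⁹ J = 5.6641e-19 J

Then use KE = ½mv² to find velocity:
v = √(2·KE/m) = √(2 × 5.6641e-19 J / 9.109e-31 kg)
v = 1.1152e+06 m/s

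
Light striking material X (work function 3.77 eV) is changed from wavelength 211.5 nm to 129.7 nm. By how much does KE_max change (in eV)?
3.6972 eV

Using Einstein's equation: KE_max = hc/λ - φ

For λ₁ = 211.5 nm:
KE₁ = hc/λ₁ - φ = 5.8621 - 3.77 = 2.0921 eV

For λ₂ = 129.7 nm:
KE₂ = hc/λ₂ - φ = 9.5593 - 3.77 = 5.7893 eV

Change in KE:
ΔKE = KE₂ - KE₁ = 5.7893 - 2.0921 = 3.6972 eV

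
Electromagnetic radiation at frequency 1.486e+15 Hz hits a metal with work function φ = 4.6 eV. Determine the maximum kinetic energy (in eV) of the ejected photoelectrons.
1.5456 eV

Using Einstein's photoelectric equation: KE_max = hf - φ

First, calculate the photon energy:
E_photon = hf = (6.626×10⁻³⁴ J·s)(1.486e+15 Hz)
E_photon = 6.1456 eV

Then, the maximum kinetic energy:
KE_max = E_photon - φ = 6.1456 eV - 4.6 eV = 1.5456 eV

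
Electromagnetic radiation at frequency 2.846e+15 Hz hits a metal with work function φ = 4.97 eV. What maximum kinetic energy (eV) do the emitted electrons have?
6.8001 eV

Using Einstein's photoelectric equation: KE_max = hf - φ

First, calculate the photon energy:
E_photon = hf = (6.626×10⁻³⁴ J·s)(2.846e+15 Hz)
E_photon = 11.7701 eV

Then, the maximum kinetic energy:
KE_max = E_photon - φ = 11.7701 eV - 4.97 eV = 6.8001 eV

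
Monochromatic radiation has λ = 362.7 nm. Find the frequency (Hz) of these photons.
8.2656e+14 Hz

Using the wave equation: c = fλ

Solving for frequency:
f = c/λ = (3×10⁸ m/s) / (362.7×10⁻⁹ m)
f = 8.2656e+14 Hz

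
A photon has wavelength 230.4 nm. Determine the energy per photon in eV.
5.3813 eV

Using E = hf = hc/λ:

E = hc/λ = (6.626×10⁻³⁴ J·s)(3×10⁸ m/s) / (230.4×10⁻⁹ m)
E = 5.3813 eV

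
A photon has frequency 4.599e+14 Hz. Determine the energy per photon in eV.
1.9020 eV

Using E = hf:

E = hf = (6.626×10⁻³⁴ J·s)(4.599e+14 Hz)
E = 1.9020 eV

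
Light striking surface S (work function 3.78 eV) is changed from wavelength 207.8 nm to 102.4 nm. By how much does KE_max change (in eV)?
6.1413 eV

Using Einstein's equation: KE_max = hc/λ - φ

For λ₁ = 207.8 nm:
KE₁ = hc/λ₁ - φ = 5.9665 - 3.78 = 2.1865 eV

For λ₂ = 102.4 nm:
KE₂ = hc/λ₂ - φ = 12.1078 - 3.78 = 8.3278 eV

Change in KE:
ΔKE = KE₂ - KE₁ = 8.3278 - 2.1865 = 6.1413 eV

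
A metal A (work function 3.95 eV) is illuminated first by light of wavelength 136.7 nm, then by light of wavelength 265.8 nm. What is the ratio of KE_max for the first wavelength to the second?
7.1649

Using Einstein's equation: KE_max = hc/λ - φ

For λ₁ = 136.7 nm:
E₁ = hc/λ₁ = 9.0698 eV
KE₁ = E₁ - φ = 9.0698 - 3.95 = 5.1198 eV

For λ₂ = 265.8 nm:
E₂ = hc/λ₂ = 4.6646 eV
KE₂ = E₂ - φ = 4.6646 - 3.95 = 0.7146 eV

Ratio: KE₁/KE₂ = 5.1198/0.7146 = 7.1649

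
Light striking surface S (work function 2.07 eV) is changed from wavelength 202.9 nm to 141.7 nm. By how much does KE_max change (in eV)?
2.6392 eV

Using Einstein's equation: KE_max = hc/λ - φ

For λ₁ = 202.9 nm:
KE₁ = hc/λ₁ - φ = 6.1106 - 2.07 = 4.0406 eV

For λ₂ = 141.7 nm:
KE₂ = hc/λ₂ - φ = 8.7498 - 2.07 = 6.6798 eV

Change in KE:
ΔKE = KE₂ - KE₁ = 6.6798 - 4.0406 = 2.6392 eV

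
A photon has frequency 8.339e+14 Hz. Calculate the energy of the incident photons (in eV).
3.4487 eV

Using E = hf:

E = hf = (6.626×10⁻³⁴ J·s)(8.339e+14 Hz)
E = 3.4487 eV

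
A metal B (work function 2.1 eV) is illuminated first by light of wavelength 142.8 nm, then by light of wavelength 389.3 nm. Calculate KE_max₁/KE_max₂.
6.0678

Using Einstein's equation: KE_max = hc/λ - φ

For λ₁ = 142.8 nm:
E₁ = hc/λ₁ = 8.6824 eV
KE₁ = E₁ - φ = 8.6824 - 2.1 = 6.5824 eV

For λ₂ = 389.3 nm:
E₂ = hc/λ₂ = 3.1848 eV
KE₂ = E₂ - φ = 3.1848 - 2.1 = 1.0848 eV

Ratio: KE₁/KE₂ = 6.5824/1.0848 = 6.0678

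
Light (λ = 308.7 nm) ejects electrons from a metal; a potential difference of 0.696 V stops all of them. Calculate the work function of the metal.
3.32 eV

The stopping potential gives the maximum kinetic energy: KE_max = eV_s = 0.696 eV

From Einstein's photoelectric equation: KE_max = hc/λ - φ
Rearranging: φ = hc/λ - KE_max

Calculate photon energy:
E_photon = hc/λ = (6.626×10⁻³⁴ J·s)(3×10⁸ m/s) / (308.7×10⁻⁹ m) = 4.0163 eV

Therefore:
φ = 4.0163 - 0.696 = 3.32 eV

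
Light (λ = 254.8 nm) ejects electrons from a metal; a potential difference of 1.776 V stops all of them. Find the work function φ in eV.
3.09 eV

The stopping potential gives the maximum kinetic energy: KE_max = eV_s = 1.776 eV

From Einstein's photoelectric equation: KE_max = hc/λ - φ
Rearranging: φ = hc/λ - KE_max

Calculate photon energy:
E_photon = hc/λ = (6.626×10⁻³⁴ J·s)(3×10⁸ m/s) / (254.8×10⁻⁹ m) = 4.8659 eV

Therefore:
φ = 4.8659 - 1.776 = 3.09 eV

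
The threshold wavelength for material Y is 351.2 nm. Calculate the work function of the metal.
3.53 eV

At the threshold wavelength, photon energy equals work function:
φ = hc/λ₀

Calculating:
φ = (6.626×10⁻³⁴ J·s)(3×10⁸ m/s) / (351.2×10⁻⁹ m)
φ = 3.53 eV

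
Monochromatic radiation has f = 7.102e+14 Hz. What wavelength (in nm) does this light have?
422.12 nm

Using the wave equation: c = fλ

Solving for wavelength:
λ = c/f = (3×10⁸ m/s) / (7.102e+14 Hz)
λ = 422.12 nm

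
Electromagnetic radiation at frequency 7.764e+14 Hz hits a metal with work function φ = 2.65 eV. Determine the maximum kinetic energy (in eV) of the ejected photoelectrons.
0.5609 eV

Using Einstein's photoelectric equation: KE_max = hf - φ

First, calculate the photon energy:
E_photon = hf = (6.626×10⁻³⁴ J·s)(7.764e+14 Hz)
E_photon = 3.2109 eV

Then, the maximum kinetic energy:
KE_max = E_photon - φ = 3.2109 eV - 2.65 eV = 0.5609 eV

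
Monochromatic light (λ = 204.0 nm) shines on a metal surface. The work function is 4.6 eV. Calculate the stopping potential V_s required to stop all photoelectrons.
1.4777 V

The stopping potential V_s satisfies: eV_s = KE_max

First, find KE_max using Einstein's equation:
E_photon = hc/λ = 6.0777 eV
KE_max = E_photon - φ = 6.0777 - 4.6 = 1.4777 eV

Since eV_s = KE_max:
V_s = KE_max/e = 1.4777 V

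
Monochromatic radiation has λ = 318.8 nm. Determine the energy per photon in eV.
3.8891 eV

Using E = hf = hc/λ:

E = hc/λ = (6.626×10⁻³⁴ J·s)(3×10⁸ m/s) / (318.8×10⁻⁹ m)
E = 3.8891 eV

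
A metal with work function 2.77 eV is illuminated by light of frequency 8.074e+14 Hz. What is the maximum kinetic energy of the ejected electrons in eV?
0.5691 eV

Using Einstein's photoelectric equation: KE_max = hf - φ

First, calculate the photon energy:
E_photon = hf = (6.626×10⁻³⁴ J·s)(8.074e+14 Hz)
E_photon = 3.3391 eV

Then, the maximum kinetic energy:
KE_max = E_photon - φ = 3.3391 eV - 2.77 eV = 0.5691 eV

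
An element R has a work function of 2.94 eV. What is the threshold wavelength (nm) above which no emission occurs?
421.71 nm

The threshold wavelength is when the photon energy equals the work function:
hc/λ₀ = φ

Solving for λ₀:
λ₀ = hc/φ = (6.626×10⁻³⁴ J·s)(3×10⁸ m/s) / (2.94 eV × 1.602×10⁻¹⁹ J/eV)
λ₀ = 421.71 nm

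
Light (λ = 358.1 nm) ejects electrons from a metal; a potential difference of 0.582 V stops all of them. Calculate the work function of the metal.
2.88 eV

The stopping potential gives the maximum kinetic energy: KE_max = eV_s = 0.582 eV

From Einstein's photoelectric equation: KE_max = hc/λ - φ
Rearranging: φ = hc/λ - KE_max

Calculate photon energy:
E_photon = hc/λ = (6.626×10⁻³⁴ J·s)(3×10⁸ m/s) / (358.1×10⁻⁹ m) = 3.4623 eV

Therefore:
φ = 3.4623 - 0.582 = 2.88 eV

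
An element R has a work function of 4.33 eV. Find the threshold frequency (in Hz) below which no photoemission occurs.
1.0470e+15 Hz

The threshold frequency is when the photon energy equals the work function:
hf₀ = φ

Solving for f₀:
f₀ = φ/h = (4.33 eV × 1.602×10⁻¹⁹ J/eV) / (6.626×10⁻³⁴ J·s)
f₀ = 1.0470e+15 Hz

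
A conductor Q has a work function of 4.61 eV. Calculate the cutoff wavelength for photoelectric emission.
268.95 nm

The threshold wavelength is when the photon energy equals the work function:
hc/λ₀ = φ

Solving for λ₀:
λ₀ = hc/φ = (6.626×10⁻³⁴ J·s)(3×10⁸ m/s) / (4.61 eV × 1.602×10⁻¹⁹ J/eV)
λ₀ = 268.95 nm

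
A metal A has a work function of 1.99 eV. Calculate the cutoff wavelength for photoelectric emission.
623.04 nm

The threshold wavelength is when the photon energy equals the work function:
hc/λ₀ = φ

Solving for λ₀:
λ₀ = hc/φ = (6.626×10⁻³⁴ J·s)(3×10⁸ m/s) / (1.99 eV × 1.602×10⁻¹⁹ J/eV)
λ₀ = 623.04 nm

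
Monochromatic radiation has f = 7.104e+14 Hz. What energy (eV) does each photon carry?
2.9380 eV

Using E = hf:

E = hf = (6.626×10⁻³⁴ J·s)(7.104e+14 Hz)
E = 2.9380 eV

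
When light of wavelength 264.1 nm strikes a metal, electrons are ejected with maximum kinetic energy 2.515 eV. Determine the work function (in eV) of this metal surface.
2.18 eV

From Einstein's photoelectric equation: KE_max = hf - φ = hc/λ - φ

Rearranging for φ:
φ = hc/λ - KE_max

Calculate photon energy:
E_photon = hc/λ = 4.6946 eV

Therefore:
φ = 4.6946 - 2.515 = 2.18 eV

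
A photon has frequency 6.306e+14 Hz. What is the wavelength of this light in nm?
475.41 nm

Using the wave equation: c = fλ

Solving for wavelength:
λ = c/f = (3×10⁸ m/s) / (6.306e+14 Hz)
λ = 475.41 nm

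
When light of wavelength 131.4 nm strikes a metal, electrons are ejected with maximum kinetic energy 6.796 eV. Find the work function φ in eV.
2.64 eV

From Einstein's photoelectric equation: KE_max = hf - φ = hc/λ - φ

Rearranging for φ:
φ = hc/λ - KE_max

Calculate photon energy:
E_photon = hc/λ = 9.4356 eV

Therefore:
φ = 9.4356 - 6.796 = 2.64 eV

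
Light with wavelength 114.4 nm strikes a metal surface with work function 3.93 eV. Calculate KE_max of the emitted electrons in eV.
6.9078 eV

Using Einstein's photoelectric equation: KE_max = hf - φ = hc/λ - φ

First, calculate the photon energy:
E_photon = hc/λ = (6.626×10⁻³⁴ J·s)(3×10⁸ m/s) / (114.4×10⁻⁹ m)
E_photon = 10.8378 eV

Then, the maximum kinetic energy:
KE_max = E_photon - φ = 10.8378 eV - 3.93 eV = 6.9078 eV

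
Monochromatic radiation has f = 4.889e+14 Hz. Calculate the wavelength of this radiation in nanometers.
613.20 nm

Using the wave equation: c = fλ

Solving for wavelength:
λ = c/f = (3×10⁸ m/s) / (4.889e+14 Hz)
λ = 613.20 nm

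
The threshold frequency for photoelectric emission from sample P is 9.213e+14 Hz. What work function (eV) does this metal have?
3.81 eV

At the threshold frequency, photon energy equals work function:
φ = hf₀

Calculating:
φ = (6.626×10⁻³⁴ J·s)(9.213e+14 Hz)
φ = 3.81 eV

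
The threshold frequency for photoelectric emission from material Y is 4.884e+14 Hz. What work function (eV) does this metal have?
2.02 eV

At the threshold frequency, photon energy equals work function:
φ = hf₀

Calculating:
φ = (6.626×10⁻³⁴ J·s)(4.884e+14 Hz)
φ = 2.02 eV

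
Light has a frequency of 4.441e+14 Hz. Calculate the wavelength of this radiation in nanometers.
675.06 nm

Using the wave equation: c = fλ

Solving for wavelength:
λ = c/f = (3×10⁸ m/s) / (4.441e+14 Hz)
λ = 675.06 nm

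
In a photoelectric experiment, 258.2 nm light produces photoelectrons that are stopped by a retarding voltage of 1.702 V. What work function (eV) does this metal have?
3.10 eV

The stopping potential gives the maximum kinetic energy: KE_max = eV_s = 1.702 eV

From Einstein's photoelectric equation: KE_max = hc/λ - φ
Rearranging: φ = hc/λ - KE_max

Calculate photon energy:
E_photon = hc/λ = (6.626×10⁻³⁴ J·s)(3×10⁸ m/s) / (258.2×10⁻⁹ m) = 4.8019 eV

Therefore:
φ = 4.8019 - 1.702 = 3.10 eV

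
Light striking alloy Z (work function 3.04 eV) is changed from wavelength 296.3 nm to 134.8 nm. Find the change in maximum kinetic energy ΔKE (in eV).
5.0132 eV

Using Einstein's equation: KE_max = hc/λ - φ

For λ₁ = 296.3 nm:
KE₁ = hc/λ₁ - φ = 4.1844 - 3.04 = 1.1444 eV

For λ₂ = 134.8 nm:
KE₂ = hc/λ₂ - φ = 9.1976 - 3.04 = 6.1576 eV

Change in KE:
ΔKE = KE₂ - KE₁ = 6.1576 - 1.1444 = 5.0132 eV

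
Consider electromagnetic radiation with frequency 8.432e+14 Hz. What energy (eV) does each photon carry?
3.4872 eV

Using E = hf:

E = hf = (6.626×10⁻³⁴ J·s)(8.432e+14 Hz)
E = 3.4872 eV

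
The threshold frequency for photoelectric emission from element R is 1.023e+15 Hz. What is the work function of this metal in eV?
4.23 eV

At the threshold frequency, photon energy equals work function:
φ = hf₀

Calculating:
φ = (6.626×10⁻³⁴ J·s)(1.023e+15 Hz)
φ = 4.23 eV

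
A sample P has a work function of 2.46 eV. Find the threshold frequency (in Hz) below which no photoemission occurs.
5.9483e+14 Hz

The threshold frequency is when the photon energy equals the work function:
hf₀ = φ

Solving for f₀:
f₀ = φ/h = (2.46 eV × 1.602×10⁻¹⁹ J/eV) / (6.626×10⁻³⁴ J·s)
f₀ = 5.9483e+14 Hz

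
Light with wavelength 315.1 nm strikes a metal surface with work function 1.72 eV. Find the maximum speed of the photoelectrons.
8.8265e+05 m/s

First, find the maximum kinetic energy:
E_photon = hc/λ = 3.9348 eV
KE_max = E_photon - φ = 3.9348 - 1.72 = 2.2148 eV

Convert to Joules: KE_max = 2.2148 × 1.602×10⁻¹⁹ J = 3.5484e-19 J

Then use KE = ½mv² to find velocity:
v = √(2·KE/m) = √(2 × 3.5484e-19 J / 9.109e-31 kg)
v = 8.8265e+05 m/s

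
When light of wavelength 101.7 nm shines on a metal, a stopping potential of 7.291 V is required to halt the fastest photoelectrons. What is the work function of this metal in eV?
4.90 eV

The stopping potential gives the maximum kinetic energy: KE_max = eV_s = 7.291 eV

From Einstein's photoelectric equation: KE_max = hc/λ - φ
Rearranging: φ = hc/λ - KE_max

Calculate photon energy:
E_photon = hc/λ = (6.626×10⁻³⁴ J·s)(3×10⁸ m/s) / (101.7×10⁻⁹ m) = 12.1912 eV

Therefore:
φ = 12.1912 - 7.291 = 4.90 eV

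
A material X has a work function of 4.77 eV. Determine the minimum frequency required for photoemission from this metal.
1.1534e+15 Hz

The threshold frequency is when the photon energy equals the work function:
hf₀ = φ

Solving for f₀:
f₀ = φ/h = (4.77 eV × 1.602×10⁻¹⁹ J/eV) / (6.626×10⁻³⁴ J·s)
f₀ = 1.1534e+15 Hz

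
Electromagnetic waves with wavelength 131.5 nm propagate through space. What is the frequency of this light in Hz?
2.2798e+15 Hz

Using the wave equation: c = fλ

Solving for frequency:
f = c/λ = (3×10⁸ m/s) / (131.5×10⁻⁹ m)
f = 2.2798e+15 Hz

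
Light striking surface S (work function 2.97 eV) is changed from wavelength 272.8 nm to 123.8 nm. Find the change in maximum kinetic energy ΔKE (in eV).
5.4700 eV

Using Einstein's equation: KE_max = hc/λ - φ

For λ₁ = 272.8 nm:
KE₁ = hc/λ₁ - φ = 4.5449 - 2.97 = 1.5749 eV

For λ₂ = 123.8 nm:
KE₂ = hc/λ₂ - φ = 10.0149 - 2.97 = 7.0449 eV

Change in KE:
ΔKE = KE₂ - KE₁ = 7.0449 - 1.5749 = 5.4700 eV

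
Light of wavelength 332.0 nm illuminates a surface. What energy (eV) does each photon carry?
3.7345 eV

Using E = hf = hc/λ:

E = hc/λ = (6.626×10⁻³⁴ J·s)(3×10⁸ m/s) / (332.0×10⁻⁹ m)
E = 3.7345 eV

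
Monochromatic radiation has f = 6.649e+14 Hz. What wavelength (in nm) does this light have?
450.88 nm

Using the wave equation: c = fλ

Solving for wavelength:
λ = c/f = (3×10⁸ m/s) / (6.649e+14 Hz)
λ = 450.88 nm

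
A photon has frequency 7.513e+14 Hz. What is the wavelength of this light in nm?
399.03 nm

Using the wave equation: c = fλ

Solving for wavelength:
λ = c/f = (3×10⁸ m/s) / (7.513e+14 Hz)
λ = 399.03 nm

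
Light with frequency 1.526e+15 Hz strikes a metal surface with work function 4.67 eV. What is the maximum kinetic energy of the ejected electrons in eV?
1.6410 eV

Using Einstein's photoelectric equation: KE_max = hf - φ

First, calculate the photon energy:
E_photon = hf = (6.626×10⁻³⁴ J·s)(1.526e+15 Hz)
E_photon = 6.3110 eV

Then, the maximum kinetic energy:
KE_max = E_photon - φ = 6.3110 eV - 4.67 eV = 1.6410 eV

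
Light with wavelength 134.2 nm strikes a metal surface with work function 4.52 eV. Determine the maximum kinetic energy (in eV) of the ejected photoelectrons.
4.7188 eV

Using Einstein's photoelectric equation: KE_max = hf - φ = hc/λ - φ

First, calculate the photon energy:
E_photon = hc/λ = (6.626×10⁻³⁴ J·s)(3×10⁸ m/s) / (134.2×10⁻⁹ m)
E_photon = 9.2388 eV

Then, the maximum kinetic energy:
KE_max = E_photon - φ = 9.2388 eV - 4.52 eV = 4.7188 eV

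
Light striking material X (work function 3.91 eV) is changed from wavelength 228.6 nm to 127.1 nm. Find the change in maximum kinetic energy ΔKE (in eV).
4.3312 eV

Using Einstein's equation: KE_max = hc/λ - φ

For λ₁ = 228.6 nm:
KE₁ = hc/λ₁ - φ = 5.4236 - 3.91 = 1.5136 eV

For λ₂ = 127.1 nm:
KE₂ = hc/λ₂ - φ = 9.7549 - 3.91 = 5.8449 eV

Change in KE:
ΔKE = KE₂ - KE₁ = 5.8449 - 1.5136 = 4.3312 eV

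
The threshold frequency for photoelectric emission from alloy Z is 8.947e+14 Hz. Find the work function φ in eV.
3.70 eV

At the threshold frequency, photon energy equals work function:
φ = hf₀

Calculating:
φ = (6.626×10⁻³⁴ J·s)(8.947e+14 Hz)
φ = 3.70 eV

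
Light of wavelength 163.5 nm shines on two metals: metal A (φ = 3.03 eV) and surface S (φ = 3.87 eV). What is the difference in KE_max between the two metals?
0.8400 eV

Using KE_max = hc/λ - φ for each metal:

Photon energy: E = hc/λ = 7.5831 eV

For metal A (φ₁ = 3.03 eV):
KE₁ = E - φ₁ = 7.5831 - 3.03 = 4.5531 eV

For surface S (φ₂ = 3.87 eV):
KE₂ = E - φ₂ = 7.5831 - 3.87 = 3.7131 eV

Difference:
ΔKE = KE₁ - KE₂ = 4.5531 - 3.7131 = 0.8400 eV

Note: The difference equals the difference in work functions: 3.87 - 3.03 = 0.84 eV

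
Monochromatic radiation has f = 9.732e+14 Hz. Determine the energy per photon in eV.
4.0248 eV

Using E = hf:

E = hf = (6.626×10⁻³⁴ J·s)(9.732e+14 Hz)
E = 4.0248 eV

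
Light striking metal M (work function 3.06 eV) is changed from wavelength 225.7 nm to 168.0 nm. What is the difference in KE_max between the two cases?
1.8867 eV

Using Einstein's equation: KE_max = hc/λ - φ

For λ₁ = 225.7 nm:
KE₁ = hc/λ₁ - φ = 5.4933 - 3.06 = 2.4333 eV

For λ₂ = 168.0 nm:
KE₂ = hc/λ₂ - φ = 7.3800 - 3.06 = 4.3200 eV

Change in KE:
ΔKE = KE₂ - KE₁ = 4.3200 - 2.4333 = 1.8867 eV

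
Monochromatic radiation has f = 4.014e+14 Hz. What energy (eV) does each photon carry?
1.6601 eV

Using E = hf:

E = hf = (6.626×10⁻³⁴ J·s)(4.014e+14 Hz)
E = 1.6601 eV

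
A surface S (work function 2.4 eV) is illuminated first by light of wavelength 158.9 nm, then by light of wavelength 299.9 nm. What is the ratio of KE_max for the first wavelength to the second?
3.1154

Using Einstein's equation: KE_max = hc/λ - φ

For λ₁ = 158.9 nm:
E₁ = hc/λ₁ = 7.8027 eV
KE₁ = E₁ - φ = 7.8027 - 2.4 = 5.4027 eV

For λ₂ = 299.9 nm:
E₂ = hc/λ₂ = 4.1342 eV
KE₂ = E₂ - φ = 4.1342 - 2.4 = 1.7342 eV

Ratio: KE₁/KE₂ = 5.4027/1.7342 = 3.1154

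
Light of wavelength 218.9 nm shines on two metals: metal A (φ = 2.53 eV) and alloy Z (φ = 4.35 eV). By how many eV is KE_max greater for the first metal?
1.8200 eV

Using KE_max = hc/λ - φ for each metal:

Photon energy: E = hc/λ = 5.6640 eV

For metal A (φ₁ = 2.53 eV):
KE₁ = E - φ₁ = 5.6640 - 2.53 = 3.1340 eV

For alloy Z (φ₂ = 4.35 eV):
KE₂ = E - φ₂ = 5.6640 - 4.35 = 1.3140 eV

Difference:
ΔKE = KE₁ - KE₂ = 3.1340 - 1.3140 = 1.8200 eV

Note: The difference equals the difference in work functions: 4.35 - 2.53 = 1.82 eV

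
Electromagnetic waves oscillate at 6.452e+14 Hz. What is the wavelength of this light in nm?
464.65 nm

Using the wave equation: c = fλ

Solving for wavelength:
λ = c/f = (3×10⁸ m/s) / (6.452e+14 Hz)
λ = 464.65 nm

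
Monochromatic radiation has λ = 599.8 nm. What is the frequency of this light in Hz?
4.9982e+14 Hz

Using the wave equation: c = fλ

Solving for frequency:
f = c/λ = (3×10⁸ m/s) / (599.8×10⁻⁹ m)
f = 4.9982e+14 Hz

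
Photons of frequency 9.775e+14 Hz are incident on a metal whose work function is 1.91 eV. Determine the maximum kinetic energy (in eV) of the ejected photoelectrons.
2.1326 eV

Using Einstein's photoelectric equation: KE_max = hf - φ

First, calculate the photon energy:
E_photon = hf = (6.626×10⁻³⁴ J·s)(9.775e+14 Hz)
E_photon = 4.0426 eV

Then, the maximum kinetic energy:
KE_max = E_photon - φ = 4.0426 eV - 1.91 eV = 2.1326 eV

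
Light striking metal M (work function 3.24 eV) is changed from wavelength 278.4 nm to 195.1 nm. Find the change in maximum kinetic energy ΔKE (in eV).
1.9014 eV

Using Einstein's equation: KE_max = hc/λ - φ

For λ₁ = 278.4 nm:
KE₁ = hc/λ₁ - φ = 4.4535 - 3.24 = 1.2135 eV

For λ₂ = 195.1 nm:
KE₂ = hc/λ₂ - φ = 6.3549 - 3.24 = 3.1149 eV

Change in KE:
ΔKE = KE₂ - KE₁ = 3.1149 - 1.2135 = 1.9014 eV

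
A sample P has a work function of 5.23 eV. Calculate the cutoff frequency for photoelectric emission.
1.2646e+15 Hz

The threshold frequency is when the photon energy equals the work function:
hf₀ = φ

Solving for f₀:
f₀ = φ/h = (5.23 eV × 1.602×10⁻¹⁹ J/eV) / (6.626×10⁻³⁴ J·s)
f₀ = 1.2646e+15 Hz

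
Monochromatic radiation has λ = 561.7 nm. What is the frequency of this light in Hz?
5.3372e+14 Hz

Using the wave equation: c = fλ

Solving for frequency:
f = c/λ = (3×10⁸ m/s) / (561.7×10⁻⁹ m)
f = 5.3372e+14 Hz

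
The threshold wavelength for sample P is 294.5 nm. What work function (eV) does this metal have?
4.21 eV

At the threshold wavelength, photon energy equals work function:
φ = hc/λ₀

Calculating:
φ = (6.626×10⁻³⁴ J·s)(3×10⁸ m/s) / (294.5×10⁻⁹ m)
φ = 4.21 eV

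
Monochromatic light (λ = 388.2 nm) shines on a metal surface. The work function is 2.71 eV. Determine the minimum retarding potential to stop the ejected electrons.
0.4838 V

The stopping potential V_s satisfies: eV_s = KE_max

First, find KE_max using Einstein's equation:
E_photon = hc/λ = 3.1938 eV
KE_max = E_photon - φ = 3.1938 - 2.71 = 0.4838 eV

Since eV_s = KE_max:
V_s = KE_max/e = 0.4838 V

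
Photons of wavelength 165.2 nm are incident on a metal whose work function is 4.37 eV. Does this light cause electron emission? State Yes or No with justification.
Yes

For photoemission, the photon energy must exceed the work function.

Photon energy: E = hc/λ = 7.5051 eV
Work function: φ = 4.37 eV

Since E_photon (7.5051 eV) > φ (4.37 eV), photoemission WILL occur.
The threshold wavelength is λ₀ = hc/φ = 283.7 nm.
Since 165.2 nm < 283.7 nm, the light has sufficient energy.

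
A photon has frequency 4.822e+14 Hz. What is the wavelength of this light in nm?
621.72 nm

Using the wave equation: c = fλ

Solving for wavelength:
λ = c/f = (3×10⁸ m/s) / (4.822e+14 Hz)
λ = 621.72 nm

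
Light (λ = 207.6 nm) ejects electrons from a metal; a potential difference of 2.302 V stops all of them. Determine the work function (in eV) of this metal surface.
3.67 eV

The stopping potential gives the maximum kinetic energy: KE_max = eV_s = 2.302 eV

From Einstein's photoelectric equation: KE_max = hc/λ - φ
Rearranging: φ = hc/λ - KE_max

Calculate photon energy:
E_photon = hc/λ = (6.626×10⁻³⁴ J·s)(3×10⁸ m/s) / (207.6×10⁻⁹ m) = 5.9723 eV

Therefore:
φ = 5.9723 - 2.302 = 3.67 eV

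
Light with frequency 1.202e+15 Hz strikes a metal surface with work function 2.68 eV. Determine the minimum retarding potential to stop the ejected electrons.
2.2911 V

The stopping potential V_s satisfies: eV_s = KE_max

First, find KE_max using Einstein's equation:
E_photon = hf = (6.626×10⁻³⁴ J·s)(1.202e+15 Hz) = 4.9711 eV
KE_max = E_photon - φ = 4.9711 - 2.68 = 2.2911 eV

Since eV_s = KE_max:
V_s = KE_max/e = 2.2911 V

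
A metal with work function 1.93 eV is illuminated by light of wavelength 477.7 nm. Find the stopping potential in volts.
0.6654 V

The stopping potential V_s satisfies: eV_s = KE_max

First, find KE_max using Einstein's equation:
E_photon = hc/λ = 2.5954 eV
KE_max = E_photon - φ = 2.5954 - 1.93 = 0.6654 eV

Since eV_s = KE_max:
V_s = KE_max/e = 0.6654 V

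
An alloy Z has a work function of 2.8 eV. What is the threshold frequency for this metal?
6.7704e+14 Hz

The threshold frequency is when the photon energy equals the work function:
hf₀ = φ

Solving for f₀:
f₀ = φ/h = (2.8 eV × 1.602×10⁻¹⁹ J/eV) / (6.626×10⁻³⁴ J·s)
f₀ = 6.7704e+14 Hz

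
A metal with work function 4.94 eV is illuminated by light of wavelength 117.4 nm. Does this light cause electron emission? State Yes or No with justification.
Yes

For photoemission, the photon energy must exceed the work function.

Photon energy: E = hc/λ = 10.5608 eV
Work function: φ = 4.94 eV

Since E_photon (10.5608 eV) > φ (4.94 eV), photoemission WILL occur.
The threshold wavelength is λ₀ = hc/φ = 251.0 nm.
Since 117.4 nm < 251.0 nm, the light has sufficient energy.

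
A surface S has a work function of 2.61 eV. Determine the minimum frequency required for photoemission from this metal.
6.3110e+14 Hz

The threshold frequency is when the photon energy equals the work function:
hf₀ = φ

Solving for f₀:
f₀ = φ/h = (2.61 eV × 1.602×10⁻¹⁹ J/eV) / (6.626×10⁻³⁴ J·s)
f₀ = 6.3110e+14 Hz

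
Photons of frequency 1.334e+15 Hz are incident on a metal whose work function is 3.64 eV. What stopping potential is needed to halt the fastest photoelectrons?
1.8770 V

The stopping potential V_s satisfies: eV_s = KE_max

First, find KE_max using Einstein's equation:
E_photon = hf = (6.626×10⁻³⁴ J·s)(1.334e+15 Hz) = 5.5170 eV
KE_max = E_photon - φ = 5.5170 - 3.64 = 1.8770 eV

Since eV_s = KE_max:
V_s = KE_max/e = 1.8770 V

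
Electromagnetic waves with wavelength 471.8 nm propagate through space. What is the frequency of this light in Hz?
6.3542e+14 Hz

Using the wave equation: c = fλ

Solving for frequency:
f = c/λ = (3×10⁸ m/s) / (471.8×10⁻⁹ m)
f = 6.3542e+14 Hz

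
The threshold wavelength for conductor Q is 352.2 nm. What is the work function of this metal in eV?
3.52 eV

At the threshold wavelength, photon energy equals work function:
φ = hc/λ₀

Calculating:
φ = (6.626×10⁻³⁴ J·s)(3×10⁸ m/s) / (352.2×10⁻⁹ m)
φ = 3.52 eV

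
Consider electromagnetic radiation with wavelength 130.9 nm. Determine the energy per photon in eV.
9.4717 eV

Using E = hf = hc/λ:

E = hc/λ = (6.626×10⁻³⁴ J·s)(3×10⁸ m/s) / (130.9×10⁻⁹ m)
E = 9.4717 eV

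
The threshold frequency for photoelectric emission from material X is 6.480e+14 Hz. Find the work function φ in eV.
2.68 eV

At the threshold frequency, photon energy equals work function:
φ = hf₀

Calculating:
φ = (6.626×10⁻³⁴ J·s)(6.480e+14 Hz)
φ = 2.68 eV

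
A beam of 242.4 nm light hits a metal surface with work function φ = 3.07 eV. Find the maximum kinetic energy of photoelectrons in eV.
2.0449 eV

Using Einstein's photoelectric equation: KE_max = hf - φ = hc/λ - φ

First, calculate the photon energy:
E_photon = hc/λ = (6.626×10⁻³⁴ J·s)(3×10⁸ m/s) / (242.4×10⁻⁹ m)
E_photon = 5.1149 eV

Then, the maximum kinetic energy:
KE_max = E_photon - φ = 5.1149 eV - 3.07 eV = 2.0449 eV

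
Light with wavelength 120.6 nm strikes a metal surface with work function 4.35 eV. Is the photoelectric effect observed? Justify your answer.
Yes

For photoemission, the photon energy must exceed the work function.

Photon energy: E = hc/λ = 10.2806 eV
Work function: φ = 4.35 eV

Since E_photon (10.2806 eV) > φ (4.35 eV), photoemission WILL occur.
The threshold wavelength is λ₀ = hc/φ = 285.0 nm.
Since 120.6 nm < 285.0 nm, the light has sufficient energy.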